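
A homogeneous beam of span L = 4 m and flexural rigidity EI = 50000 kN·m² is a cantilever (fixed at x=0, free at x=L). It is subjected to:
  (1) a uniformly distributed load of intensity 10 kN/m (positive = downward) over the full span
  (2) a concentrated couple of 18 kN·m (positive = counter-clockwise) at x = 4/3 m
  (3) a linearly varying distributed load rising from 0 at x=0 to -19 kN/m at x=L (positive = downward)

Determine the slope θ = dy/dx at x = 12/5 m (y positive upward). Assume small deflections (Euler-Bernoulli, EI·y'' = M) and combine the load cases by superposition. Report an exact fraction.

θ(12/5) = 2519/1953125 rad

Load 1 — uniform load w=10 kN/m over full span:
  θ_1 = -wx(x²-3Lx+3L²)/(6EI) = -10·(12/5)·((12/5)²-3·4·(12/5)+3·4²)/(6·50000) = -156/78125 rad
Load 2 — applied couple M₀=18 kN·m at a=4/3 m (b=L-a=8/3):
  θ_2 = M₀a/EI  [x>a] = 18·(4/3)/50000 = 3/6250 rad
Load 3 — triangular load w₀=-19 kN/m (0→w₀ over full span):
  θ_3 = (w₀Lx²/4-w₀L²x/3-w₀x⁴/(24L))/EI = ((-19)·4·(12/5)²/4-(-19)·4²·(12/5)/3-(-19)·(12/5)⁴/(24·4))/50000 = 10963/3906250 rad
Superposition: θ = Σ θ_i = 2519/1953125 rad ≈ 0.001290 rad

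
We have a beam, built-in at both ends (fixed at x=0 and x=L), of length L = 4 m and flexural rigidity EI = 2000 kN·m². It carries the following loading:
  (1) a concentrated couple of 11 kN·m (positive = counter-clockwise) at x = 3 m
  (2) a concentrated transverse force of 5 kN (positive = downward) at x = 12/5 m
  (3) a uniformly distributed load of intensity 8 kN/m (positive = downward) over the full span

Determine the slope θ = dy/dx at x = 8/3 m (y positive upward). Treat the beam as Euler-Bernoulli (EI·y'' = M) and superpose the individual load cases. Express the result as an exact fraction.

Load 1 — applied couple M₀=11 kN·m at a=3 m (b=L-a=1):
  θ_1 = (R_Ax²/2 - M_Ax)/EI  [x≤a] with R_A=99/32, M_A=55/16 = ((99/32)·(8/3)²/2 - (55/16)·(8/3))/2000 = 11/12000 rad
Load 2 — point force P=5 kN at a=12/5 m (b=L-a=8/5):
  θ_2 = Pa²(L-x)(2bL-(3b+a)(L-x))/(2L³EI)  [x>a] = 5·(12/5)²·(4-(8/3))·(2·(8/5)·4-(3·(8/5)+(12/5))·(4-(8/3)))/(2·4³·2000) = 3/6250 rad
Load 3 — uniform load w=8 kN/m over full span:
  θ_3 = -wx(L-x)(L-2x)/(12EI) = -8·(8/3)·(4-(8/3))·(4-2·(8/3))/(12·2000) = 16/10125 rad
Superposition: θ = Σ θ_i = 24113/8100000 rad ≈ 0.002977 rad

θ(8/3) = 24113/8100000 rad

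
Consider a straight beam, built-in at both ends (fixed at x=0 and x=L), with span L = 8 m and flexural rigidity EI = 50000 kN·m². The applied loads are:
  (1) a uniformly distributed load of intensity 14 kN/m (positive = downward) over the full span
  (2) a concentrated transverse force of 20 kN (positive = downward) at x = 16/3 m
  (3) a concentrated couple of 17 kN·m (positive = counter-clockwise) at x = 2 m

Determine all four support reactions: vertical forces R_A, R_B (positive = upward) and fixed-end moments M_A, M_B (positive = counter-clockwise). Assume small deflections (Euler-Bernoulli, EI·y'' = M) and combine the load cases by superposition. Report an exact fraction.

R_A = 109859/1728 kN, M_A = 35999/432 kN·m, R_B = 118237/1728 kN, M_B = -40201/432 kN·m

Load 1 — uniform load w=14 kN/m over full span:
  R_A = wL/2 = 14·8/2 = 56 kN
  M_A = wL²/12 = 14·8²/12 = 224/3 kN·m
  R_B = wL/2 = 14·8/2 = 56 kN
  M_B = -wL²/12 = -14·8²/12 = -224/3 kN·m
Load 2 — point force P=20 kN at a=16/3 m (b=L-a=8/3):
  R_A = Pb²(3a+b)/L³ = 20·(8/3)²·(3·(16/3)+(8/3))/8³ = 140/27 kN
  M_A = Pab²/L² = 20·(16/3)·(8/3)²/8² = 320/27 kN·m
  R_B = Pa²(a+3b)/L³ = 20·(16/3)²·((16/3)+3·(8/3))/8³ = 400/27 kN
  M_B = -Pa²b/L² = -20·(16/3)²·(8/3)/8² = -640/27 kN·m
Load 3 — applied couple M₀=17 kN·m at a=2 m (b=L-a=6):
  R_A = 6M₀ab/L³ = 6·17·2·6/8³ = 153/64 kN
  M_A = M₀b(2a-b)/L² = 17·6·(2·2-6)/8² = -51/16 kN·m
  R_B = -6M₀ab/L³ = -6·17·2·6/8³ = -153/64 kN
  M_B = M₀a(2b-a)/L² = 17·2·(2·6-2)/8² = 85/16 kN·m
Superposition: R_A = 109859/1728 kN, M_A = 35999/432 kN·m, R_B = 118237/1728 kN, M_B = -40201/432 kN·m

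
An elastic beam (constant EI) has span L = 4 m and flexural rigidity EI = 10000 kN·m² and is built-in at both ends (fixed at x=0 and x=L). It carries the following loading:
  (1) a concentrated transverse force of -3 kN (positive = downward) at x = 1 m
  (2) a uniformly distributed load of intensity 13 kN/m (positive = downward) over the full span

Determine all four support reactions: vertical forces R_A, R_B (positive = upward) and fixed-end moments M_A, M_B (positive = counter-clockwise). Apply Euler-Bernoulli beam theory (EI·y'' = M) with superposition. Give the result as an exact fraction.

Load 1 — point force P=-3 kN at a=1 m (b=L-a=3):
  R_A = Pb²(3a+b)/L³ = (-3)·3²·(3·1+3)/4³ = -81/32 kN
  M_A = Pab²/L² = (-3)·1·3²/4² = -27/16 kN·m
  R_B = Pa²(a+3b)/L³ = (-3)·1²·(1+3·3)/4³ = -15/32 kN
  M_B = -Pa²b/L² = -(-3)·1²·3/4² = 9/16 kN·m
Load 2 — uniform load w=13 kN/m over full span:
  R_A = wL/2 = 13·4/2 = 26 kN
  M_A = wL²/12 = 13·4²/12 = 52/3 kN·m
  R_B = wL/2 = 13·4/2 = 26 kN
  M_B = -wL²/12 = -13·4²/12 = -52/3 kN·m
Superposition: R_A = 751/32 kN, M_A = 751/48 kN·m, R_B = 817/32 kN, M_B = -805/48 kN·m

R_A = 751/32 kN, M_A = 751/48 kN·m, R_B = 817/32 kN, M_B = -805/48 kN·m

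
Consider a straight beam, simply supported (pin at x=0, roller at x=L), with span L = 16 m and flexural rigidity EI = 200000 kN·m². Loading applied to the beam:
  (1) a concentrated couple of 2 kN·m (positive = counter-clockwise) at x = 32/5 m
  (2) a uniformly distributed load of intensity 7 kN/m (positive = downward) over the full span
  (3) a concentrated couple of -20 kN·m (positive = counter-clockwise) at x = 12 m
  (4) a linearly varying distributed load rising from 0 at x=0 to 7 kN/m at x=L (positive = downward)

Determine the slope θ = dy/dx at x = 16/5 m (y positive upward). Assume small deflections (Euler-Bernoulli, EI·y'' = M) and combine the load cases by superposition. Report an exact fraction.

Load 1 — applied couple M₀=2 kN·m at a=32/5 m (b=L-a=48/5):
  θ_1 = (M₀x²/(2L)+C₁)/EI  [x≤a] with C₁=M₀(3b²-L²)/(6L)=32/75 = (2·(16/5)²/(2·16)+(32/75))/200000 = 1/187500 rad
Load 2 — uniform load w=7 kN/m over full span:
  θ_2 = -w(L³-6Lx²+4x³)/(24EI) = -7·(16³-6·16·(16/5)²+4·(16/5)³)/(24·200000) = -1848/390625 rad
Load 3 — applied couple M₀=-20 kN·m at a=12 m (b=L-a=4):
  θ_3 = (M₀x²/(2L)+C₁)/EI  [x≤a] with C₁=M₀(3b²-L²)/(6L)=130/3 = ((-20)·(16/5)²/(2·16)+(130/3))/200000 = 277/1500000 rad
Load 4 — triangular load w₀=7 kN/m (0→w₀ over full span):
  θ_4 = -w₀(7L⁴-30L²x²+15x⁴)/(360LEI) = -7·(7·16⁴-30·16²·(16/5)²+15·(16/5)⁴)/(360·16·200000) = -40768/17578125 rad
Superposition: θ = Σ θ_i = -3858821/562500000 rad ≈ -0.006860 rad

θ(16/5) = -3858821/562500000 rad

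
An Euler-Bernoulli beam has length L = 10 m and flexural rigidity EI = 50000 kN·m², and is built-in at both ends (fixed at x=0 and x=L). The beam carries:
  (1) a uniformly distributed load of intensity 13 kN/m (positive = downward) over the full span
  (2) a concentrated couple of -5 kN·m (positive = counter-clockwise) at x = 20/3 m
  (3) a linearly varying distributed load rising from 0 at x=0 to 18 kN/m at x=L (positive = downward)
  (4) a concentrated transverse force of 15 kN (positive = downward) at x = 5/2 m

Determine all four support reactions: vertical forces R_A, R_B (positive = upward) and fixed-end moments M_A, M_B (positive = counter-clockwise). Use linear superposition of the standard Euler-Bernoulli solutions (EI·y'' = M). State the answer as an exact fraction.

Load 1 — uniform load w=13 kN/m over full span:
  R_A = wL/2 = 13·10/2 = 65 kN
  M_A = wL²/12 = 13·10²/12 = 325/3 kN·m
  R_B = wL/2 = 13·10/2 = 65 kN
  M_B = -wL²/12 = -13·10²/12 = -325/3 kN·m
Load 2 — applied couple M₀=-5 kN·m at a=20/3 m (b=L-a=10/3):
  R_A = 6M₀ab/L³ = 6·(-5)·(20/3)·(10/3)/10³ = -2/3 kN
  M_A = M₀b(2a-b)/L² = (-5)·(10/3)·(2·(20/3)-(10/3))/10² = -5/3 kN·m
  R_B = -6M₀ab/L³ = -6·(-5)·(20/3)·(10/3)/10³ = 2/3 kN
  M_B = M₀a(2b-a)/L² = (-5)·(20/3)·(2·(10/3)-(20/3))/10² = 0 kN·m
Load 3 — triangular load w₀=18 kN/m (0→w₀ over full span):
  R_A = 3w₀L/20 = 3·18·10/20 = 27 kN
  M_A = w₀L²/30 = 18·10²/30 = 60 kN·m
  R_B = 7w₀L/20 = 7·18·10/20 = 63 kN
  M_B = -w₀L²/20 = -18·10²/20 = -90 kN·m
Load 4 — point force P=15 kN at a=5/2 m (b=L-a=15/2):
  R_A = Pb²(3a+b)/L³ = 15·(15/2)²·(3·(5/2)+(15/2))/10³ = 405/32 kN
  M_A = Pab²/L² = 15·(5/2)·(15/2)²/10² = 675/32 kN·m
  R_B = Pa²(a+3b)/L³ = 15·(5/2)²·((5/2)+3·(15/2))/10³ = 75/32 kN
  M_B = -Pa²b/L² = -15·(5/2)²·(15/2)/10² = -225/32 kN·m
Superposition: R_A = 9983/96 kN, M_A = 18025/96 kN·m, R_B = 12577/96 kN, M_B = -19715/96 kN·m

R_A = 9983/96 kN, M_A = 18025/96 kN·m, R_B = 12577/96 kN, M_B = -19715/96 kN·m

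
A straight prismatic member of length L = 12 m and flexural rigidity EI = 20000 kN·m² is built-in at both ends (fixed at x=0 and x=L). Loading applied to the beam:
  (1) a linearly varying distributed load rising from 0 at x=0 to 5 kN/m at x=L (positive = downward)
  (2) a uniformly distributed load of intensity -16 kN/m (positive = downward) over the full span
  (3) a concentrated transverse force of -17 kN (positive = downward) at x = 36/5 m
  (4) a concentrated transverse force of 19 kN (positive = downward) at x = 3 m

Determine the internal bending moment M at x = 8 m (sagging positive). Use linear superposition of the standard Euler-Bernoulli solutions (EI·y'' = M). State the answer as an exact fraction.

M(8) = -1171009/18000 kN·m

Load 1 — triangular load w₀=5 kN/m (0→w₀ over full span):
  M_1 = 3w₀Lx/20 - w₀L²/30 - w₀x³/(6L) = 3·5·12·8/20 - 5·12²/30 - 5·8³/(6·12) = 112/9 kN·m
Load 2 — uniform load w=-16 kN/m over full span:
  M_2 = wLx/2 - wL²/12 - wx²/2 = (-16)·12·8/2 - (-16)·12²/12 - (-16)·8²/2 = -64 kN·m
Load 3 — point force P=-17 kN at a=36/5 m (b=L-a=24/5):
  M_3 = Pa²(a+3b)(L-x)/L³ - Pa²b/L²  [x>a] = (-17)·(36/5)²·((36/5)+3·(24/5))·(12-8)/12³ - (-17)·(36/5)²·(24/5)/12² = -1836/125 kN·m
Load 4 — point force P=19 kN at a=3 m (b=L-a=9):
  M_4 = Pa²(a+3b)(L-x)/L³ - Pa²b/L²  [x>a] = 19·3²·(3+3·9)·(12-8)/12³ - 19·3²·9/12² = 19/16 kN·m
Superposition: M = Σ M_i = -1171009/18000 kN·m ≈ -65.056056 kN·m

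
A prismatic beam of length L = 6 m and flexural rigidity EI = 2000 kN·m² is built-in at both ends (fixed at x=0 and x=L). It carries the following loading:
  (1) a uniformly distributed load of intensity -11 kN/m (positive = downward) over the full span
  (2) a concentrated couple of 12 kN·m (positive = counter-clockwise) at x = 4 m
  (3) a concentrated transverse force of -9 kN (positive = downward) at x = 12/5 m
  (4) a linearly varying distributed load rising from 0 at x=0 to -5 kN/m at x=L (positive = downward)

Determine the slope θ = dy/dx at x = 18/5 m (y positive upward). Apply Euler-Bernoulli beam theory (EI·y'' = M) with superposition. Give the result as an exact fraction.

θ(18/5) = -9117/1562500 rad

Load 1 — uniform load w=-11 kN/m over full span:
  θ_1 = -wx(L-x)(L-2x)/(12EI) = -(-11)·(18/5)·(6-(18/5))·(6-2·(18/5))/(12·2000) = -297/62500 rad
Load 2 — applied couple M₀=12 kN·m at a=4 m (b=L-a=2):
  θ_2 = (R_Ax²/2 - M_Ax)/EI  [x≤a] with R_A=8/3, M_A=4 = ((8/3)·(18/5)²/2 - 4·(18/5))/2000 = 9/6250 rad
Load 3 — point force P=-9 kN at a=12/5 m (b=L-a=18/5):
  θ_3 = Pa²(L-x)(2bL-(3b+a)(L-x))/(2L³EI)  [x>a] = (-9)·(12/5)²·(6-(18/5))·(2·(18/5)·6-(3·(18/5)+(12/5))·(6-(18/5)))/(2·6³·2000) = -648/390625 rad
Load 4 — triangular load w₀=-5 kN/m (0→w₀ over full span):
  θ_4 = -w₀(2x(L-x)(L-2x)(x+2L)+x²(L-x)²)/(120LEI) = -(-5)·(2·(18/5)·(6-(18/5))·(6-2·(18/5))·((18/5)+2·6)+(18/5)²·(6-(18/5))²)/(120·6·2000) = -27/31250 rad
Superposition: θ = Σ θ_i = -9117/1562500 rad ≈ -0.005835 rad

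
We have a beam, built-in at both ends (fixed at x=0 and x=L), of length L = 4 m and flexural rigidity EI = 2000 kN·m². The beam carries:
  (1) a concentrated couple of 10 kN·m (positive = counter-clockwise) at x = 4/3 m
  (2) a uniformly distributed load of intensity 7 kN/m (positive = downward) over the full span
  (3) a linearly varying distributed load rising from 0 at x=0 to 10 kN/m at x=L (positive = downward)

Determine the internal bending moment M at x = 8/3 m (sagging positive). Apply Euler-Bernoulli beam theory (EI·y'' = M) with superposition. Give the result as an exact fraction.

Load 1 — applied couple M₀=10 kN·m at a=4/3 m (b=L-a=8/3):
  M_1 = R_Ax - M_A - M₀  [x>a] with R_A=10/3, M_A=0 = (10/3)·(8/3) - 0 - 10 = -10/9 kN·m
Load 2 — uniform load w=7 kN/m over full span:
  M_2 = wLx/2 - wL²/12 - wx²/2 = 7·4·(8/3)/2 - 7·4²/12 - 7·(8/3)²/2 = 28/9 kN·m
Load 3 — triangular load w₀=10 kN/m (0→w₀ over full span):
  M_3 = 3w₀Lx/20 - w₀L²/30 - w₀x³/(6L) = 3·10·4·(8/3)/20 - 10·4²/30 - 10·(8/3)³/(6·4) = 224/81 kN·m
Superposition: M = Σ M_i = 386/81 kN·m ≈ 4.765432 kN·m

M(8/3) = 386/81 kN·m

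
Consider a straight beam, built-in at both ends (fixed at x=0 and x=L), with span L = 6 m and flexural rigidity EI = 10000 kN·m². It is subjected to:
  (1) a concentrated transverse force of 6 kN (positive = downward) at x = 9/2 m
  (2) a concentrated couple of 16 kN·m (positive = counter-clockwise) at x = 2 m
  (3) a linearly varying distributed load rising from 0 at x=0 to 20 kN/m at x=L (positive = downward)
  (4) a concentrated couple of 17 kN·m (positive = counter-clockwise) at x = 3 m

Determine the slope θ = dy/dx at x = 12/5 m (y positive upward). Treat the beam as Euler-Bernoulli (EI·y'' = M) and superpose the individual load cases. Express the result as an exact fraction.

θ(12/5) = -2919/5000000 rad

Load 1 — point force P=6 kN at a=9/2 m (b=L-a=3/2):
  θ_1 = -Pb²x(2aL-(3a+b)x)/(2L³EI)  [x≤a] = -6·(3/2)²·(12/5)·(2·(9/2)·6-(3·(9/2)+(3/2))·(12/5))/(2·6³·10000) = -27/200000 rad
Load 2 — applied couple M₀=16 kN·m at a=2 m (b=L-a=4):
  θ_2 = (R_Ax²/2 - M_Ax - M₀(x-a))/EI  [x>a] with R_A=32/9, M_A=0 = ((32/9)·(12/5)²/2 - 0·(12/5) - 16·((12/5)-2))/10000 = 6/15625 rad
Load 3 — triangular load w₀=20 kN/m (0→w₀ over full span):
  θ_3 = -w₀(2x(L-x)(L-2x)(x+2L)+x²(L-x)²)/(120LEI) = -20·(2·(12/5)·(6-(12/5))·(6-2·(12/5))·((12/5)+2·6)+(12/5)²·(6-(12/5))²)/(120·6·10000) = -81/78125 rad
Load 4 — applied couple M₀=17 kN·m at a=3 m (b=L-a=3):
  θ_4 = (R_Ax²/2 - M_Ax)/EI  [x≤a] with R_A=17/4, M_A=17/4 = ((17/4)·(12/5)²/2 - (17/4)·(12/5))/10000 = 51/250000 rad
Superposition: θ = Σ θ_i = -2919/5000000 rad ≈ -0.000584 rad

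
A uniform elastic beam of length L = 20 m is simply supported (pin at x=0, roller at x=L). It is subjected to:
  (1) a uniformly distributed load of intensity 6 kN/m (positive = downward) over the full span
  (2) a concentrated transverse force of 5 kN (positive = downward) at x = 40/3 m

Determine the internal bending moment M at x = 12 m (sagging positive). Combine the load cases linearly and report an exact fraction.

Load 1 — uniform load w=6 kN/m over full span:
  M_1 = wx(L-x)/2 = 6·12·(20-12)/2 = 288 kN·m
Load 2 — point force P=5 kN at a=40/3 m (b=L-a=20/3):
  M_2 = Pbx/L  [x≤a] = 5·(20/3)·12/20 = 20 kN·m
Superposition: M = Σ M_i = 308 kN·m ≈ 308.000000 kN·m

M(12) = 308 kN·m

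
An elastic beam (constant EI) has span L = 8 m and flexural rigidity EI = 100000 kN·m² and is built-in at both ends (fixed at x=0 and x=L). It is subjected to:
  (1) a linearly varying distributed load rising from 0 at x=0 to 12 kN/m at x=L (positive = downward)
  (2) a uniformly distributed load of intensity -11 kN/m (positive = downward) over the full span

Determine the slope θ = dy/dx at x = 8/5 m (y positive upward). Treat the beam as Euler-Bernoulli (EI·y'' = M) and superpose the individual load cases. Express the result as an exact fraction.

θ(8/5) = 432/1953125 rad

Load 1 — triangular load w₀=12 kN/m (0→w₀ over full span):
  θ_1 = -w₀(2x(L-x)(L-2x)(x+2L)+x²(L-x)²)/(120LEI) = -12·(2·(8/5)·(8-(8/5))·(8-2·(8/5))·((8/5)+2·8)+(8/5)²·(8-(8/5))²)/(120·8·100000) = -448/1953125 rad
Load 2 — uniform load w=-11 kN/m over full span:
  θ_2 = -wx(L-x)(L-2x)/(12EI) = -(-11)·(8/5)·(8-(8/5))·(8-2·(8/5))/(12·100000) = 176/390625 rad
Superposition: θ = Σ θ_i = 432/1953125 rad ≈ 0.000221 rad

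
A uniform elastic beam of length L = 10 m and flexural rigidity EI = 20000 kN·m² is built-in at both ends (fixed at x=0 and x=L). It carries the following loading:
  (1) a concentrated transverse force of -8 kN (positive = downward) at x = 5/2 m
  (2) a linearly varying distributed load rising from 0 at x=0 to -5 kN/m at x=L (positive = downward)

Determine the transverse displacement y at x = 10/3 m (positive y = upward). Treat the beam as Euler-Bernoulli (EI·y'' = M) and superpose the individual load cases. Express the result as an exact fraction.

y(10/3) = 203/58320 m

Load 1 — point force P=-8 kN at a=5/2 m (b=L-a=15/2):
  y_1 = -Pa²(L-x)²(3bL-(3b+a)(L-x))/(6L³EI)  [x>a] = -(-8)·(5/2)²·(10-(10/3))²·(3·(15/2)·10-(3·(15/2)+(5/2))·(10-(10/3)))/(6·10³·20000) = 7/6480 m
Load 2 — triangular load w₀=-5 kN/m (0→w₀ over full span):
  y_2 = -w₀x²(L-x)²(x+2L)/(120LEI) = -(-5)·(10/3)²·(10-(10/3))²·((10/3)+2·10)/(120·10·20000) = 7/2916 m
Superposition: y = Σ y_i = 203/58320 m ≈ 0.003481 m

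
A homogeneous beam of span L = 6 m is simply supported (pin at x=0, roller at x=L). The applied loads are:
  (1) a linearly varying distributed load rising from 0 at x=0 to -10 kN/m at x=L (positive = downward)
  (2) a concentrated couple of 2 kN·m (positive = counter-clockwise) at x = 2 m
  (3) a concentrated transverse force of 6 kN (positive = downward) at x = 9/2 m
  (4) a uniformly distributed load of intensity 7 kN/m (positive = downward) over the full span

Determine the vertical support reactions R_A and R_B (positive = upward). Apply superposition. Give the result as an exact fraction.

Load 1 — triangular load w₀=-10 kN/m (0→w₀ over full span):
  R_A = w₀L/6 = (-10)·6/6 = -10 kN
  R_B = w₀L/3 = (-10)·6/3 = -20 kN
Load 2 — applied couple M₀=2 kN·m at a=2 m (b=L-a=4):
  R_A = M₀/L = 2/6 = 1/3 kN
  R_B = -M₀/L = -2/6 = -1/3 kN
Load 3 — point force P=6 kN at a=9/2 m (b=L-a=3/2):
  R_A = Pb/L = 6·(3/2)/6 = 3/2 kN
  R_B = Pa/L = 6·(9/2)/6 = 9/2 kN
Load 4 — uniform load w=7 kN/m over full span:
  R_A = wL/2 = 7·6/2 = 21 kN
  R_B = wL/2 = 7·6/2 = 21 kN
Superposition: R_A = 77/6 kN, R_B = 31/6 kN

R_A = 77/6 kN, R_B = 31/6 kN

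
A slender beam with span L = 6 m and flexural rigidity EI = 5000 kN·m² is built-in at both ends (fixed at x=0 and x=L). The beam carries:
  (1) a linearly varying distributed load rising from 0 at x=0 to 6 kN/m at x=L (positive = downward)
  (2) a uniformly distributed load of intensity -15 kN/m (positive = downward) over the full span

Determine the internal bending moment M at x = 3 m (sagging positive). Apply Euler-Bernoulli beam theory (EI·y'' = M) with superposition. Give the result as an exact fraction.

Load 1 — triangular load w₀=6 kN/m (0→w₀ over full span):
  M_1 = 3w₀Lx/20 - w₀L²/30 - w₀x³/(6L) = 3·6·6·3/20 - 6·6²/30 - 6·3³/(6·6) = 9/2 kN·m
Load 2 — uniform load w=-15 kN/m over full span:
  M_2 = wLx/2 - wL²/12 - wx²/2 = (-15)·6·3/2 - (-15)·6²/12 - (-15)·3²/2 = -45/2 kN·m
Superposition: M = Σ M_i = -18 kN·m ≈ -18.000000 kN·m

M(3) = -18 kN·m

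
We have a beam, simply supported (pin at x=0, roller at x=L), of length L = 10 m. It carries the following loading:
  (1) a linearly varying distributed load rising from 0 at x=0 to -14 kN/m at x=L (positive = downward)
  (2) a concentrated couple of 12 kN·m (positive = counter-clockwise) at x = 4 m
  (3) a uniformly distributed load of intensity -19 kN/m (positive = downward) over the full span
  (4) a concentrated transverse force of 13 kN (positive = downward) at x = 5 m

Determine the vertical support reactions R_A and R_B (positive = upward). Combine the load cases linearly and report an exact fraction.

Load 1 — triangular load w₀=-14 kN/m (0→w₀ over full span):
  R_A = w₀L/6 = (-14)·10/6 = -70/3 kN
  R_B = w₀L/3 = (-14)·10/3 = -140/3 kN
Load 2 — applied couple M₀=12 kN·m at a=4 m (b=L-a=6):
  R_A = M₀/L = 12/10 = 6/5 kN
  R_B = -M₀/L = -12/10 = -6/5 kN
Load 3 — uniform load w=-19 kN/m over full span:
  R_A = wL/2 = (-19)·10/2 = -95 kN
  R_B = wL/2 = (-19)·10/2 = -95 kN
Load 4 — point force P=13 kN at a=5 m (b=L-a=5):
  R_A = Pb/L = 13·5/10 = 13/2 kN
  R_B = Pa/L = 13·5/10 = 13/2 kN
Superposition: R_A = -3319/30 kN, R_B = -4091/30 kN

R_A = -3319/30 kN, R_B = -4091/30 kN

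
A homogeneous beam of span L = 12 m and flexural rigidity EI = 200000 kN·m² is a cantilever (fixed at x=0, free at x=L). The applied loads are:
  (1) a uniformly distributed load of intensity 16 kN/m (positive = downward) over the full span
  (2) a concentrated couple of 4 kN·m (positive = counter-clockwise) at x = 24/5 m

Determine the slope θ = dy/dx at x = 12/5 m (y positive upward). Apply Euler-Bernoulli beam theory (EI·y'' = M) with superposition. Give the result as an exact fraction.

θ(12/5) = -17493/1562500 rad

Load 1 — uniform load w=16 kN/m over full span:
  θ_1 = -wx(x²-3Lx+3L²)/(6EI) = -16·(12/5)·((12/5)²-3·12·(12/5)+3·12²)/(6·200000) = -4392/390625 rad
Load 2 — applied couple M₀=4 kN·m at a=24/5 m (b=L-a=36/5):
  θ_2 = M₀x/EI  [x≤a] = 4·(12/5)/200000 = 3/62500 rad
Superposition: θ = Σ θ_i = -17493/1562500 rad ≈ -0.011196 rad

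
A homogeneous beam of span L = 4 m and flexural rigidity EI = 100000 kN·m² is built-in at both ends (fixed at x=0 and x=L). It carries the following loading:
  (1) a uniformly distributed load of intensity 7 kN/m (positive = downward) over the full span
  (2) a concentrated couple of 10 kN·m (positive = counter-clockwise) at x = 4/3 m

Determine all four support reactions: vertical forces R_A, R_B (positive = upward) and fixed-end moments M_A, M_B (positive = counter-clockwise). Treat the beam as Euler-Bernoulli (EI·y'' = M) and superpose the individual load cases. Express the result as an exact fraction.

R_A = 52/3 kN, M_A = 28/3 kN·m, R_B = 32/3 kN, M_B = -6 kN·m

Load 1 — uniform load w=7 kN/m over full span:
  R_A = wL/2 = 7·4/2 = 14 kN
  M_A = wL²/12 = 7·4²/12 = 28/3 kN·m
  R_B = wL/2 = 7·4/2 = 14 kN
  M_B = -wL²/12 = -7·4²/12 = -28/3 kN·m
Load 2 — applied couple M₀=10 kN·m at a=4/3 m (b=L-a=8/3):
  R_A = 6M₀ab/L³ = 6·10·(4/3)·(8/3)/4³ = 10/3 kN
  M_A = M₀b(2a-b)/L² = 10·(8/3)·(2·(4/3)-(8/3))/4² = 0 kN·m
  R_B = -6M₀ab/L³ = -6·10·(4/3)·(8/3)/4³ = -10/3 kN
  M_B = M₀a(2b-a)/L² = 10·(4/3)·(2·(8/3)-(4/3))/4² = 10/3 kN·m
Superposition: R_A = 52/3 kN, M_A = 28/3 kN·m, R_B = 32/3 kN, M_B = -6 kN·m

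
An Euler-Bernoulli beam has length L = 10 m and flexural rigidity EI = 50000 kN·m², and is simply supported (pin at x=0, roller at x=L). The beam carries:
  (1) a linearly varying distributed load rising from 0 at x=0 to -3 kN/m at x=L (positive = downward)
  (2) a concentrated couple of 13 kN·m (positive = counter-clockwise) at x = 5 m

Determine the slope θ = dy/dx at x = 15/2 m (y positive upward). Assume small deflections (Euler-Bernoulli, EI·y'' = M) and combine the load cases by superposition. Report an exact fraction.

θ(15/2) = -6773/7680000 rad

Load 1 — triangular load w₀=-3 kN/m (0→w₀ over full span):
  θ_1 = -w₀(7L⁴-30L²x²+15x⁴)/(360LEI) = -(-3)·(7·10⁴-30·10²·(15/2)²+15·(15/2)⁴)/(360·10·50000) = -1313/1536000 rad
Load 2 — applied couple M₀=13 kN·m at a=5 m (b=L-a=5):
  θ_2 = (M₀x²/(2L)-M₀(x-a)+C₁)/EI  [x>a] with C₁=M₀(3b²-L²)/(6L)=-65/12 = (13·(15/2)²/(2·10)-13·((15/2)-5)+(-65/12))/50000 = -13/480000 rad
Superposition: θ = Σ θ_i = -6773/7680000 rad ≈ -0.000882 rad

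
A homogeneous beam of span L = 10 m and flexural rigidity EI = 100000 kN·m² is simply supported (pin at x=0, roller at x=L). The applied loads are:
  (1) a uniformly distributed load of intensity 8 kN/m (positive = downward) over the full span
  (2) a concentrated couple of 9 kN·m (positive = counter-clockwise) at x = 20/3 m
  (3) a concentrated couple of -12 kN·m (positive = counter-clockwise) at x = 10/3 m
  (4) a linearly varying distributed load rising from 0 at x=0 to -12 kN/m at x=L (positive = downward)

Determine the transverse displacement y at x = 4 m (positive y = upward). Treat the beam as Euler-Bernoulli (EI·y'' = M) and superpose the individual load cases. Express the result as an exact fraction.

y(4) = -257/78125 m

Load 1 — uniform load w=8 kN/m over full span:
  y_1 = -wx(L³-2Lx²+x³)/(24EI) = -8·4·(10³-2·10·4²+4³)/(24·100000) = -31/3125 m
Load 2 — applied couple M₀=9 kN·m at a=20/3 m (b=L-a=10/3):
  y_2 = (M₀x³/(6L)+C₁x)/EI  [x≤a] with C₁=M₀(3b²-L²)/(6L)=-10 = (9·4³/(6·10)+(-10)·4)/100000 = -19/62500 m
Load 3 — applied couple M₀=-12 kN·m at a=10/3 m (b=L-a=20/3):
  y_3 = (M₀x³/(6L)-M₀(x-a)²/2+C₁x)/EI  [x>a] with C₁=M₀(3b²-L²)/(6L)=-20/3 = ((-12)·4³/(6·10)-(-12)·(4-(10/3))²/2+(-20/3)·4)/100000 = -23/62500 m
Load 4 — triangular load w₀=-12 kN/m (0→w₀ over full span):
  y_4 = -w₀x(7L⁴-10L²x²+3x⁴)/(360LEI) = -(-12)·4·(7·10⁴-10·10²·4²+3·4⁴)/(360·10·100000) = 1141/156250 m
Superposition: y = Σ y_i = -257/78125 m ≈ -0.003290 m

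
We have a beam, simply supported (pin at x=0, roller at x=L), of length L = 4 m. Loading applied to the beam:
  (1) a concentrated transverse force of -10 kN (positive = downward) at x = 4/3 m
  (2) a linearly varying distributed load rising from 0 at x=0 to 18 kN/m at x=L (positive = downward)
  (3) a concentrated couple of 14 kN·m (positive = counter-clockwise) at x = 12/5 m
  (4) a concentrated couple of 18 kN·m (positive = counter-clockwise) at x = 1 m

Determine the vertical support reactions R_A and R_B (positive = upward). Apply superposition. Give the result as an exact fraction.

Load 1 — point force P=-10 kN at a=4/3 m (b=L-a=8/3):
  R_A = Pb/L = (-10)·(8/3)/4 = -20/3 kN
  R_B = Pa/L = (-10)·(4/3)/4 = -10/3 kN
Load 2 — triangular load w₀=18 kN/m (0→w₀ over full span):
  R_A = w₀L/6 = 18·4/6 = 12 kN
  R_B = w₀L/3 = 18·4/3 = 24 kN
Load 3 — applied couple M₀=14 kN·m at a=12/5 m (b=L-a=8/5):
  R_A = M₀/L = 14/4 = 7/2 kN
  R_B = -M₀/L = -14/4 = -7/2 kN
Load 4 — applied couple M₀=18 kN·m at a=1 m (b=L-a=3):
  R_A = M₀/L = 18/4 = 9/2 kN
  R_B = -M₀/L = -18/4 = -9/2 kN
Superposition: R_A = 40/3 kN, R_B = 38/3 kN

R_A = 40/3 kN, R_B = 38/3 kN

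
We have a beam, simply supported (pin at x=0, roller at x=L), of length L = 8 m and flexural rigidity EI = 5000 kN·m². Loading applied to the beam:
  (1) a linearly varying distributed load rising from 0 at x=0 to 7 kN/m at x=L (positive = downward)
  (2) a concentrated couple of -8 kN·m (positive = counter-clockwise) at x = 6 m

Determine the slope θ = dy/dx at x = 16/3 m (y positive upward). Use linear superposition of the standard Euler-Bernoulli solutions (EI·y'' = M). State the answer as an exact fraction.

θ(16/3) = 17009/3037500 rad

Load 1 — triangular load w₀=7 kN/m (0→w₀ over full span):
  θ_1 = -w₀(7L⁴-30L²x²+15x⁴)/(360LEI) = -7·(7·8⁴-30·8²·(16/3)²+15·(16/3)⁴)/(360·8·5000) = 5096/759375 rad
Load 2 — applied couple M₀=-8 kN·m at a=6 m (b=L-a=2):
  θ_2 = (M₀x²/(2L)+C₁)/EI  [x≤a] with C₁=M₀(3b²-L²)/(6L)=26/3 = ((-8)·(16/3)²/(2·8)+(26/3))/5000 = -1/900 rad
Superposition: θ = Σ θ_i = 17009/3037500 rad ≈ 0.005600 rad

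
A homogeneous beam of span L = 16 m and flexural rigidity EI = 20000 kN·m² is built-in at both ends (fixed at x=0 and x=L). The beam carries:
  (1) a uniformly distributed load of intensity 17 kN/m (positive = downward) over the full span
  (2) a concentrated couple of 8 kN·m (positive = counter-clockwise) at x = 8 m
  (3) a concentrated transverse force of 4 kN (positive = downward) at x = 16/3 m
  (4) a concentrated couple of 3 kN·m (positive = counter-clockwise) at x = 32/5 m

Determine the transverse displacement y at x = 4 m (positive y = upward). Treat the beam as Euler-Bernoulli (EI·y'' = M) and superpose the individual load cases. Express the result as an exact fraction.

y(4) = -17053/202500 m

Load 1 — uniform load w=17 kN/m over full span:
  y_1 = -wx²(L-x)²/(24EI) = -17·4²·(16-4)²/(24·20000) = -51/625 m
Load 2 — applied couple M₀=8 kN·m at a=8 m (b=L-a=8):
  y_2 = (R_Ax³/6 - M_Ax²/2)/EI  [x≤a] with R_A=3/4, M_A=2 = ((3/4)·4³/6 - 2·4²/2)/20000 = -1/2500 m
Load 3 — point force P=4 kN at a=16/3 m (b=L-a=32/3):
  y_3 = -Pb²x²(3aL-(3a+b)x)/(6L³EI)  [x≤a] = -4·(32/3)²·4²·(3·(16/3)·16-(3·(16/3)+(32/3))·4)/(6·16³·20000) = -112/50625 m
Load 4 — applied couple M₀=3 kN·m at a=32/5 m (b=L-a=48/5):
  y_4 = (R_Ax³/6 - M_Ax²/2)/EI  [x≤a] with R_A=27/100, M_A=9/25 = ((27/100)·4³/6 - (9/25)·4²/2)/20000 = 0 m
Superposition: y = Σ y_i = -17053/202500 m ≈ -0.084212 m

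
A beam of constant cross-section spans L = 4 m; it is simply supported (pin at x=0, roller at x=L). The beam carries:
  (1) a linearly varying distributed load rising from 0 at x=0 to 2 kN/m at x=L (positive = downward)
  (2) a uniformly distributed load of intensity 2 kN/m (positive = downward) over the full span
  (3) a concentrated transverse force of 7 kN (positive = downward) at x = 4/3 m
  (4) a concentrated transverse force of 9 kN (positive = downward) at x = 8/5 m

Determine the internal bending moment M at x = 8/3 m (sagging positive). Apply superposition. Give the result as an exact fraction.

M(8/3) = 5444/405 kN·m

Load 1 — triangular load w₀=2 kN/m (0→w₀ over full span):
  M_1 = w₀Lx/6 - w₀x³/(6L) = 2·4·(8/3)/6 - 2·(8/3)³/(6·4) = 160/81 kN·m
Load 2 — uniform load w=2 kN/m over full span:
  M_2 = wx(L-x)/2 = 2·(8/3)·(4-(8/3))/2 = 32/9 kN·m
Load 3 — point force P=7 kN at a=4/3 m (b=L-a=8/3):
  M_3 = Pa(L-x)/L  [x>a] = 7·(4/3)·(4-(8/3))/4 = 28/9 kN·m
Load 4 — point force P=9 kN at a=8/5 m (b=L-a=12/5):
  M_4 = Pa(L-x)/L  [x>a] = 9·(8/5)·(4-(8/3))/4 = 24/5 kN·m
Superposition: M = Σ M_i = 5444/405 kN·m ≈ 13.441975 kN·m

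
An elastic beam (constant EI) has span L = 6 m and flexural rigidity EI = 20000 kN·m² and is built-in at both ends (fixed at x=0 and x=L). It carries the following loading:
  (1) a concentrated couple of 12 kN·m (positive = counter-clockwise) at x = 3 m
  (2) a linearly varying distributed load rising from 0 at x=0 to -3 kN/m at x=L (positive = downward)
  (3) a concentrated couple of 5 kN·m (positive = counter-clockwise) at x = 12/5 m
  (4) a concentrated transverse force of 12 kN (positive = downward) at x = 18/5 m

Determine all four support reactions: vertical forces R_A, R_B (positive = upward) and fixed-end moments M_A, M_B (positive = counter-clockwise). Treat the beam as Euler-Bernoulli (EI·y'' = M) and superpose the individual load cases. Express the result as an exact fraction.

Load 1 — applied couple M₀=12 kN·m at a=3 m (b=L-a=3):
  R_A = 6M₀ab/L³ = 6·12·3·3/6³ = 3 kN
  M_A = M₀b(2a-b)/L² = 12·3·(2·3-3)/6² = 3 kN·m
  R_B = -6M₀ab/L³ = -6·12·3·3/6³ = -3 kN
  M_B = M₀a(2b-a)/L² = 12·3·(2·3-3)/6² = 3 kN·m
Load 2 — triangular load w₀=-3 kN/m (0→w₀ over full span):
  R_A = 3w₀L/20 = 3·(-3)·6/20 = -27/10 kN
  M_A = w₀L²/30 = (-3)·6²/30 = -18/5 kN·m
  R_B = 7w₀L/20 = 7·(-3)·6/20 = -63/10 kN
  M_B = -w₀L²/20 = -(-3)·6²/20 = 27/5 kN·m
Load 3 — applied couple M₀=5 kN·m at a=12/5 m (b=L-a=18/5):
  R_A = 6M₀ab/L³ = 6·5·(12/5)·(18/5)/6³ = 6/5 kN
  M_A = M₀b(2a-b)/L² = 5·(18/5)·(2·(12/5)-(18/5))/6² = 3/5 kN·m
  R_B = -6M₀ab/L³ = -6·5·(12/5)·(18/5)/6³ = -6/5 kN
  M_B = M₀a(2b-a)/L² = 5·(12/5)·(2·(18/5)-(12/5))/6² = 8/5 kN·m
Load 4 — point force P=12 kN at a=18/5 m (b=L-a=12/5):
  R_A = Pb²(3a+b)/L³ = 12·(12/5)²·(3·(18/5)+(12/5))/6³ = 528/125 kN
  M_A = Pab²/L² = 12·(18/5)·(12/5)²/6² = 864/125 kN·m
  R_B = Pa²(a+3b)/L³ = 12·(18/5)²·((18/5)+3·(12/5))/6³ = 972/125 kN
  M_B = -Pa²b/L² = -12·(18/5)²·(12/5)/6² = -1296/125 kN·m
Superposition: R_A = 1431/250 kN, M_A = 864/125 kN·m, R_B = -681/250 kN, M_B = -46/125 kN·m

R_A = 1431/250 kN, M_A = 864/125 kN·m, R_B = -681/250 kN, M_B = -46/125 kN·m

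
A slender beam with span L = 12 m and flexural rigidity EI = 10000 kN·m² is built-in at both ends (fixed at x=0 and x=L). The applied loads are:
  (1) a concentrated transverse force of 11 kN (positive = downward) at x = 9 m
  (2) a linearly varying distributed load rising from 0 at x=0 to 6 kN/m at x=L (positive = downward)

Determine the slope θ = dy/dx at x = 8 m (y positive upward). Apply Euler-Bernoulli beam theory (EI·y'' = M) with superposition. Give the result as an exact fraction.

θ(8) = 1061/300000 rad

Load 1 — point force P=11 kN at a=9 m (b=L-a=3):
  θ_1 = -Pb²x(2aL-(3a+b)x)/(2L³EI)  [x≤a] = -11·3²·8·(2·9·12-(3·9+3)·8)/(2·12³·10000) = 11/20000 rad
Load 2 — triangular load w₀=6 kN/m (0→w₀ over full span):
  θ_2 = -w₀(2x(L-x)(L-2x)(x+2L)+x²(L-x)²)/(120LEI) = -6·(2·8·(12-8)·(12-2·8)·(8+2·12)+8²·(12-8)²)/(120·12·10000) = 28/9375 rad
Superposition: θ = Σ θ_i = 1061/300000 rad ≈ 0.003537 rad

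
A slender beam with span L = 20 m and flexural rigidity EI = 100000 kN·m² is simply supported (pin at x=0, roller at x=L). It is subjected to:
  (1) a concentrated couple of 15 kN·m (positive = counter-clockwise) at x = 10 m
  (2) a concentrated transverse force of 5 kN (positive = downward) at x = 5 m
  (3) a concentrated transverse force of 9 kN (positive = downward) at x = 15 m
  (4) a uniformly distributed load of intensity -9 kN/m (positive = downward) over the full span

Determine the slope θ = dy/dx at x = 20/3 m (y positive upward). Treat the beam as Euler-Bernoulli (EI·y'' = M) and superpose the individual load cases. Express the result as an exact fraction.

θ(20/3) = 53/4000 rad

Load 1 — applied couple M₀=15 kN·m at a=10 m (b=L-a=10):
  θ_1 = (M₀x²/(2L)+C₁)/EI  [x≤a] with C₁=M₀(3b²-L²)/(6L)=-25/2 = (15·(20/3)²/(2·20)+(-25/2))/100000 = 1/24000 rad
Load 2 — point force P=5 kN at a=5 m (b=L-a=15):
  θ_2 = -Pa(2L²-6Lx+3x²+a²)/(6LEI)  [x>a] = -5·5·(2·20²-6·20·(20/3)+3·(20/3)²+5²)/(6·20·100000) = -19/57600 rad
Load 3 — point force P=9 kN at a=15 m (b=L-a=5):
  θ_3 = -Pb(L²-b²-3x²)/(6LEI)  [x≤a] = -9·5·(20²-5²-3·(20/3)²)/(6·20·100000) = -29/32000 rad
Load 4 — uniform load w=-9 kN/m over full span:
  θ_4 = -w(L³-6Lx²+4x³)/(24EI) = -(-9)·(20³-6·20·(20/3)²+4·(20/3)³)/(24·100000) = 13/900 rad
Superposition: θ = Σ θ_i = 53/4000 rad ≈ 0.013250 rad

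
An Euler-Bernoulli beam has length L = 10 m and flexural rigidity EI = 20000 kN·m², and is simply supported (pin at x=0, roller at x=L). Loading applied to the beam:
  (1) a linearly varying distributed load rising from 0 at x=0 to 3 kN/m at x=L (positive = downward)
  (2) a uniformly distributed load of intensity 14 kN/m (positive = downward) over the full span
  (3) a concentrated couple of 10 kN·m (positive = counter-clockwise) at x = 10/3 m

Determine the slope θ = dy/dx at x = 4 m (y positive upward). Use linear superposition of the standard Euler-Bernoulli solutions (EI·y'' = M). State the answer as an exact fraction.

Load 1 — triangular load w₀=3 kN/m (0→w₀ over full span):
  θ_1 = -w₀(7L⁴-30L²x²+15x⁴)/(360LEI) = -3·(7·10⁴-30·10²·4²+15·4⁴)/(360·10·20000) = -323/300000 rad
Load 2 — uniform load w=14 kN/m over full span:
  θ_2 = -w(L³-6Lx²+4x³)/(24EI) = -14·(10³-6·10·4²+4·4³)/(24·20000) = -259/30000 rad
Load 3 — applied couple M₀=10 kN·m at a=10/3 m (b=L-a=20/3):
  θ_3 = (M₀x²/(2L)-M₀(x-a)+C₁)/EI  [x>a] with C₁=M₀(3b²-L²)/(6L)=50/9 = (10·4²/(2·10)-10·(4-(10/3))+(50/9))/20000 = 31/90000 rad
Superposition: θ = Σ θ_i = -8429/900000 rad ≈ -0.009366 rad

θ(4) = -8429/900000 rad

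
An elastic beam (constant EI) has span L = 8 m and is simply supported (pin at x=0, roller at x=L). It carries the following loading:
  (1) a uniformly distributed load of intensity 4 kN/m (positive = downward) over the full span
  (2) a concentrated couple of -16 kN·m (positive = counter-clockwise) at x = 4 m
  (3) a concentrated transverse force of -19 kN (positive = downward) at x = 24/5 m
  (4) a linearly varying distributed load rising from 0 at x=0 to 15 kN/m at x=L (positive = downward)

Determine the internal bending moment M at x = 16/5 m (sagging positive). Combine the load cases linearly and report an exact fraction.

Load 1 — uniform load w=4 kN/m over full span:
  M_1 = wx(L-x)/2 = 4·(16/5)·(8-(16/5))/2 = 768/25 kN·m
Load 2 — applied couple M₀=-16 kN·m at a=4 m (b=L-a=4):
  M_2 = M₀x/L  [x≤a] = (-16)·(16/5)/8 = -32/5 kN·m
Load 3 — point force P=-19 kN at a=24/5 m (b=L-a=16/5):
  M_3 = Pbx/L  [x≤a] = (-19)·(16/5)·(16/5)/8 = -608/25 kN·m
Load 4 — triangular load w₀=15 kN/m (0→w₀ over full span):
  M_4 = w₀Lx/6 - w₀x³/(6L) = 15·8·(16/5)/6 - 15·(16/5)³/(6·8) = 1344/25 kN·m
Superposition: M = Σ M_i = 1344/25 kN·m ≈ 53.760000 kN·m

M(16/5) = 1344/25 kN·m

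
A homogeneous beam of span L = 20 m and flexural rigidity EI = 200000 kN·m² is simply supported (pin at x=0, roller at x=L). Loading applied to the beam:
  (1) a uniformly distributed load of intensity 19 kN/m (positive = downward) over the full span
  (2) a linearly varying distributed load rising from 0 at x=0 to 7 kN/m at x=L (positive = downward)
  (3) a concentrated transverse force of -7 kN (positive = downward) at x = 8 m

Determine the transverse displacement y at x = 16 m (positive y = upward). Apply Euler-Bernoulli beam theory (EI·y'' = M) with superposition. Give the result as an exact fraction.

y(16) = -10728/78125 m

Load 1 — uniform load w=19 kN/m over full span:
  y_1 = -wx(L³-2Lx²+x³)/(24EI) = -19·16·(20³-2·20·16²+16³)/(24·200000) = -1102/9375 m
Load 2 — triangular load w₀=7 kN/m (0→w₀ over full span):
  y_2 = -w₀x(7L⁴-10L²x²+3x⁴)/(360LEI) = -7·16·(7·20⁴-10·20²·16²+3·16⁴)/(360·20·200000) = -1778/78125 m
Load 3 — point force P=-7 kN at a=8 m (b=L-a=12):
  y_3 = -Pa(L-x)(2Lx-a²-x²)/(6LEI)  [x>a] = -(-7)·8·(20-16)·(2·20·16-8²-16²)/(6·20·200000) = 28/9375 m
Superposition: y = Σ y_i = -10728/78125 m ≈ -0.137318 m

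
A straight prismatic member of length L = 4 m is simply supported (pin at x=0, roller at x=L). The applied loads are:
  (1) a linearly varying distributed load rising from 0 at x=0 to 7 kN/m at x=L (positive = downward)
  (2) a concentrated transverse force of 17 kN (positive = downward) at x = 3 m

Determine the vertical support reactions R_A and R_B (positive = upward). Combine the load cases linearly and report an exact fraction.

R_A = 107/12 kN, R_B = 265/12 kN

Load 1 — triangular load w₀=7 kN/m (0→w₀ over full span):
  R_A = w₀L/6 = 7·4/6 = 14/3 kN
  R_B = w₀L/3 = 7·4/3 = 28/3 kN
Load 2 — point force P=17 kN at a=3 m (b=L-a=1):
  R_A = Pb/L = 17·1/4 = 17/4 kN
  R_B = Pa/L = 17·3/4 = 51/4 kN
Superposition: R_A = 107/12 kN, R_B = 265/12 kN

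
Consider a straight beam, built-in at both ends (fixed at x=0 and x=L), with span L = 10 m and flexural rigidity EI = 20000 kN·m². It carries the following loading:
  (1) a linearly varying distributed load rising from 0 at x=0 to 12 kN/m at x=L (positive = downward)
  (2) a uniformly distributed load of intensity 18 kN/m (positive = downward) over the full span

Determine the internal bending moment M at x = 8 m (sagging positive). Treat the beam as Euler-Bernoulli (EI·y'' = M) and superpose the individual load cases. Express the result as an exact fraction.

Load 1 — triangular load w₀=12 kN/m (0→w₀ over full span):
  M_1 = 3w₀Lx/20 - w₀L²/30 - w₀x³/(6L) = 3·12·10·8/20 - 12·10²/30 - 12·8³/(6·10) = 8/5 kN·m
Load 2 — uniform load w=18 kN/m over full span:
  M_2 = wLx/2 - wL²/12 - wx²/2 = 18·10·8/2 - 18·10²/12 - 18·8²/2 = -6 kN·m
Superposition: M = Σ M_i = -22/5 kN·m ≈ -4.400000 kN·m

M(8) = -22/5 kN·m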